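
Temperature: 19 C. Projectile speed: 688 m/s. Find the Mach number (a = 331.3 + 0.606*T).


a = 331.3 + 0.606*(19) = 342.814 m/s
M = v/a = 688/342.814 = 2.007

2.007


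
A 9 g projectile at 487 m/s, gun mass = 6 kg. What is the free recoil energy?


v_r = m_p*v_p/m_gun = 0.009*487/6 = 0.7305 m/s, E_r = 0.5*m_gun*v_r^2 = 0.5*6*0.7305^2 = 1.601 J

1.601 J


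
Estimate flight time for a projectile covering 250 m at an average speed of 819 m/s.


t = d/v = 250/819 = 0.3053 s

0.3053 s


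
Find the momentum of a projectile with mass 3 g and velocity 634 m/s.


p = m*v = 0.003*634 = 1.902 kg·m/s

1.902 kg·m/s


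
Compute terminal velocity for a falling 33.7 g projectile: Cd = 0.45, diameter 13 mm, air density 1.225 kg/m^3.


A = pi*(d/2)^2 = pi*(13/2000)^2 = 1.32732e-04 m^2
vt = sqrt(2mg/(Cd*rho*A)) = sqrt(2*0.0337*9.81/(0.45 * 1.225 * 1.32732e-04)) = 95.06 m/s

95.06 m/s


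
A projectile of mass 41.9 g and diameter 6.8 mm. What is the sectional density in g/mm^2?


SD = m/d^2 = 41.9/6.8^2 = 0.9061 g/mm^2

0.9061 g/mm^2


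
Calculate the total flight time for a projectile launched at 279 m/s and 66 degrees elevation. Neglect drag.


T = 2*v0*sin(theta)/g = 2*279*sin(66°)/9.81 = 51.96 s

51.96 s


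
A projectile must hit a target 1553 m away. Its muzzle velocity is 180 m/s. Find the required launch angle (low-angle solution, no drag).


sin(2*theta) = R*g/v0^2 = 1553*9.81/180^2 = 0.470214, theta = arcsin(0.470214)/2 = 14.02°

14.02 degrees


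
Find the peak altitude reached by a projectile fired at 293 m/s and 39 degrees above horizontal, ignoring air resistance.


H = (v0*sin(theta))^2 / (2g) = (293*sin(39°))^2 / (2*9.81) = 1733 m

1733 m


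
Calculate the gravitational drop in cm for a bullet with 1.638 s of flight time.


drop = 0.5*g*t^2 = 0.5*9.81*1.638^2 = 13.1603 m ≈ 1316 cm

1316 cm


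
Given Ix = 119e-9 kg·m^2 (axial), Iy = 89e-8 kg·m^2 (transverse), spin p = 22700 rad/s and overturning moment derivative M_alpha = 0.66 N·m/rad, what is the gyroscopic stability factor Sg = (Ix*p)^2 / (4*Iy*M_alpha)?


Sg = Ix^2 * p^2 / (4 * Iy * M_alpha) = (119e-9)^2 * 22700^2 / (4 * 89e-8 * 0.66) = 3.106

3.106


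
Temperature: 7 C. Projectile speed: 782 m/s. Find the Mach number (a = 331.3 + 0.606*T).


a = 331.3 + 0.606*(7) = 335.542 m/s
M = v/a = 782/335.542 = 2.331

2.331


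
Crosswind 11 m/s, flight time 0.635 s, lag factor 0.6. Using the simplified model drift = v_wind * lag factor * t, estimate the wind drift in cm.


drift = v_wind * lag * t = 11 * 0.6 * 0.635 = 4.191 m ≈ 419.1 cm

419.1 cm


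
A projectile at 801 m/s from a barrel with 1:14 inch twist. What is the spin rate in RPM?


twist_m = 14*0.0254 = 0.3556 m
spin = v/twist = 801/0.3556 = 2252.531 rev/s
RPM = spin*60 = 2252.531*60 ≈ 135152 RPM

135152 RPM


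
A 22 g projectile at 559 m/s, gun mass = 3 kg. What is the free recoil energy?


v_r = m_p*v_p/m_gun = 0.022*559/3 = 4.09933 m/s, E_r = 0.5*m_gun*v_r^2 = 0.5*3*4.09933^2 = 25.21 J

25.21 J


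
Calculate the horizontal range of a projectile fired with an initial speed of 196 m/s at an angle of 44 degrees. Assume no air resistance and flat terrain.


R = v0^2 * sin(2*theta) / g = 196^2 * sin(2*44°) / 9.81 = 3914 m

3914 m


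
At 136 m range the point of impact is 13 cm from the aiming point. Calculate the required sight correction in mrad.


1 mrad subtends 1 cm per 10 m of range, so adj = error_cm / (dist_m / 10) = 13 / (136/10) = 0.9559 mrad

0.9559 mrad


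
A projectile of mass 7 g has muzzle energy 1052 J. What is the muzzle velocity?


v = sqrt(2*E/m) = sqrt(2*1052/0.007) = 548.2 m/s

548.2 m/s


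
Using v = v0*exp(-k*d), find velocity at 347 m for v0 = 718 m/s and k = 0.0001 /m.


v = v0*exp(-k*d) = 718*exp(-0.0001*347) = 693.5 m/s

693.5 m/s


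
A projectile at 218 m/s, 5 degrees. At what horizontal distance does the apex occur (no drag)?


R = v0^2*sin(2*theta)/g = 218^2*sin(2*5°)/9.81 = 841.229 m
apex_dist = R/2 = 841.229/2 = 420.6 m

420.6 m


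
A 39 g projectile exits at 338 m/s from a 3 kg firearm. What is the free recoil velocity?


v_recoil = m_p * v_p / m_gun = 0.039 * 338 / 3 = 4.394 m/s

4.394 m/s


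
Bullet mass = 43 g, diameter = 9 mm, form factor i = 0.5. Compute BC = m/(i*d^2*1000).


BC = m/(i*d^2*1000) = 43/(0.5 * 9^2 * 1000) = 0.001062

0.001062


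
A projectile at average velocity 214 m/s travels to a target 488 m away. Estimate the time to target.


t = d/v = 488/214 = 2.28 s

2.28 s


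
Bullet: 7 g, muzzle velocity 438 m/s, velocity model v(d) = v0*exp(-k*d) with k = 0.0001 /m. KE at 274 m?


v = v0*exp(-k*d) = 438*exp(-0.0001*274) = 426.162 m/s
E = 0.5*m*v^2 = 0.5*0.007*426.162^2 = 635.6 J

635.6 J


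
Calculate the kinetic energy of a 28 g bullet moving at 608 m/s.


E = 0.5*m*v^2 = 0.5*0.028*608^2 = 5175 J

5175 J


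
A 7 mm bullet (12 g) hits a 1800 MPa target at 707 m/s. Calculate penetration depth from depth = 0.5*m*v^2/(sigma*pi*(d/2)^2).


A = pi*(d/2)^2 = pi*(7/2)^2 = 38.4845 mm^2
E = 0.5*m*v^2 = 0.5*0.012*707^2 = 2999.09 J
depth = E/(sigma*A) = 2999.09 J / (1800 MPa * 38.4845 mm^2) = 2999.09/(1800 * 38.4845) m = 0.0432944 m ≈ 43.29 mm

43.29 mm


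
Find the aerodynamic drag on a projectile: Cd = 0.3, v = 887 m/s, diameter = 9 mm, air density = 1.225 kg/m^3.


A = pi*(d/2)^2 = pi*(9/2000)^2 = 6.36173e-05 m^2
Fd = 0.5*Cd*rho*A*v^2 = 0.5*0.3*1.225*6.36173e-05*887^2 = 9.197 N

9.197 N


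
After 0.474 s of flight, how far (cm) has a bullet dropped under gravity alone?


drop = 0.5*g*t^2 = 0.5*9.81*0.474^2 = 1.10204 m ≈ 110.2 cm

110.2 cm


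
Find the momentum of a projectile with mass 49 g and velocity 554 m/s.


p = m*v = 0.049*554 = 27.15 kg·m/s

27.15 kg·m/s


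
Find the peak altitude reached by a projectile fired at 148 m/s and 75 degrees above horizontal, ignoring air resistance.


H = (v0*sin(theta))^2 / (2g) = (148*sin(75°))^2 / (2*9.81) = 1042 m

1042 m


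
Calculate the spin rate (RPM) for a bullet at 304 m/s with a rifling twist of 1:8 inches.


twist_m = 8*0.0254 = 0.2032 m
spin = v/twist = 304/0.2032 = 1496.063 rev/s
RPM = spin*60 = 1496.063*60 ≈ 89764 RPM

89764 RPM


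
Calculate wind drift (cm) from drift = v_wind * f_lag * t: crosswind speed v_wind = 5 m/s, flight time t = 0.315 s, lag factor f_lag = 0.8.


drift = v_wind * lag * t = 5 * 0.8 * 0.315 = 1.26 m ≈ 126 cm

126 cm


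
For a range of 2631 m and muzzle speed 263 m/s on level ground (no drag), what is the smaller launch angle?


sin(2*theta) = R*g/v0^2 = 2631*9.81/263^2 = 0.373146, theta = arcsin(0.373146)/2 = 10.95°

10.95 degrees


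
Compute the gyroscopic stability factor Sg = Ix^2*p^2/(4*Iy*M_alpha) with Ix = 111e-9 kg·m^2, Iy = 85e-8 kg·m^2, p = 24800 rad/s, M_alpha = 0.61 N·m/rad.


Sg = Ix^2 * p^2 / (4 * Iy * M_alpha) = (111e-9)^2 * 24800^2 / (4 * 85e-8 * 0.61) = 3.654

3.654


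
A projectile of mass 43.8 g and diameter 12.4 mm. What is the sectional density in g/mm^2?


SD = m/d^2 = 43.8/12.4^2 = 0.2849 g/mm^2

0.2849 g/mm^2


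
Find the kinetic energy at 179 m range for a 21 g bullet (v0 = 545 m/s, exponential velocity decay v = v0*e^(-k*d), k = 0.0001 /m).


v = v0*exp(-k*d) = 545*exp(-0.0001*179) = 535.331 m/s
E = 0.5*m*v^2 = 0.5*0.021*535.331^2 = 3009 J

3009 J


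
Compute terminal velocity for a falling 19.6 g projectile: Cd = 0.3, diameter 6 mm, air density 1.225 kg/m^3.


A = pi*(d/2)^2 = pi*(6/2000)^2 = 2.82743e-05 m^2
vt = sqrt(2mg/(Cd*rho*A)) = sqrt(2*0.0196*9.81/(0.3 * 1.225 * 2.82743e-05)) = 192.4 m/s

192.4 m/s


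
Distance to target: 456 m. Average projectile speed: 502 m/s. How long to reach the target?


t = d/v = 456/502 = 0.9084 s

0.9084 s


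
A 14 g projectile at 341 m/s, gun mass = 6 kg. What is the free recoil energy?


v_r = m_p*v_p/m_gun = 0.014*341/6 = 0.795667 m/s, E_r = 0.5*m_gun*v_r^2 = 0.5*6*0.795667^2 = 1.899 J

1.899 J


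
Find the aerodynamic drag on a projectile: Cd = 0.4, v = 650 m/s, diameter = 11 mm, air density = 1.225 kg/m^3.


A = pi*(d/2)^2 = pi*(11/2000)^2 = 9.50332e-05 m^2
Fd = 0.5*Cd*rho*A*v^2 = 0.5*0.4*1.225*9.50332e-05*650^2 = 9.837 N

9.837 N


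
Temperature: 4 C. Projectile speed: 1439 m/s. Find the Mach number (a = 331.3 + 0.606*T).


a = 331.3 + 0.606*(4) = 333.724 m/s
M = v/a = 1439/333.724 = 4.312

4.312


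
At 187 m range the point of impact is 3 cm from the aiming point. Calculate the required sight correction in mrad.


1 mrad subtends 1 cm per 10 m of range, so adj = error_cm / (dist_m / 10) = 3 / (187/10) = 0.1604 mrad

0.1604 mrad


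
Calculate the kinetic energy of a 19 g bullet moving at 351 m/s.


E = 0.5*m*v^2 = 0.5*0.019*351^2 = 1170 J

1170 J


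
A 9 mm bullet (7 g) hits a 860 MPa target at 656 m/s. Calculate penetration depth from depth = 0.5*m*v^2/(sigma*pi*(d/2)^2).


A = pi*(d/2)^2 = pi*(9/2)^2 = 63.6173 mm^2
E = 0.5*m*v^2 = 0.5*0.007*656^2 = 1506.18 J
depth = E/(sigma*A) = 1506.18 J / (860 MPa * 63.6173 mm^2) = 1506.18/(860 * 63.6173) m = 0.0275298 m ≈ 27.53 mm

27.53 mm


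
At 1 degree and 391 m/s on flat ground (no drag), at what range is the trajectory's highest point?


R = v0^2*sin(2*theta)/g = 391^2*sin(2*1°)/9.81 = 543.881 m
apex_dist = R/2 = 543.881/2 = 271.9 m

271.9 m


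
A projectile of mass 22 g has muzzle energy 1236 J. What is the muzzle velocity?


v = sqrt(2*E/m) = sqrt(2*1236/0.022) = 335.2 m/s

335.2 m/s


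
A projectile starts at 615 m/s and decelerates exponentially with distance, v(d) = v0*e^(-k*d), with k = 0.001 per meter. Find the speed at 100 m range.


v = v0*exp(-k*d) = 615*exp(-0.001*100) = 556.5 m/s

556.5 m/s


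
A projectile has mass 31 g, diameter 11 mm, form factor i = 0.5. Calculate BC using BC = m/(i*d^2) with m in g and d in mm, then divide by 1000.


BC = m/(i*d^2*1000) = 31/(0.5 * 11^2 * 1000) = 0.0005124

0.0005124


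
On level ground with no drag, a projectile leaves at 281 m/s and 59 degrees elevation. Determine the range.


R = v0^2 * sin(2*theta) / g = 281^2 * sin(2*59°) / 9.81 = 7107 m

7107 m


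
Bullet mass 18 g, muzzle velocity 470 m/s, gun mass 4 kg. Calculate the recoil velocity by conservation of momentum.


v_recoil = m_p * v_p / m_gun = 0.018 * 470 / 4 = 2.115 m/s

2.115 m/s


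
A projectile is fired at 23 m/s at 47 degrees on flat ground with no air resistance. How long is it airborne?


T = 2*v0*sin(theta)/g = 2*23*sin(47°)/9.81 = 3.429 s

3.429 s


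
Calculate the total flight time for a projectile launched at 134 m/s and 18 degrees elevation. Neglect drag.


T = 2*v0*sin(theta)/g = 2*134*sin(18°)/9.81 = 8.442 s

8.442 s


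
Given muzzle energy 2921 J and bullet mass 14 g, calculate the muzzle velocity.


v = sqrt(2*E/m) = sqrt(2*2921/0.014) = 646 m/s

646 m/s


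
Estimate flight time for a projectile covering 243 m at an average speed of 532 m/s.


t = d/v = 243/532 = 0.4568 s

0.4568 s


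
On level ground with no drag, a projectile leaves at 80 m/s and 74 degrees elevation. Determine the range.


R = v0^2 * sin(2*theta) / g = 80^2 * sin(2*74°) / 9.81 = 345.7 m

345.7 m


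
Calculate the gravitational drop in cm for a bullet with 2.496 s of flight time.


drop = 0.5*g*t^2 = 0.5*9.81*2.496^2 = 30.5582 m ≈ 3056 cm

3056 cm


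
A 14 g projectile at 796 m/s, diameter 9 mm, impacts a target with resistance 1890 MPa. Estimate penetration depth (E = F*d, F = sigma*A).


A = pi*(d/2)^2 = pi*(9/2)^2 = 63.6173 mm^2
E = 0.5*m*v^2 = 0.5*0.014*796^2 = 4435.31 J
depth = E/(sigma*A) = 4435.31 J / (1890 MPa * 63.6173 mm^2) = 4435.31/(1890 * 63.6173) m = 0.0368882 m ≈ 36.89 mm

36.89 mm


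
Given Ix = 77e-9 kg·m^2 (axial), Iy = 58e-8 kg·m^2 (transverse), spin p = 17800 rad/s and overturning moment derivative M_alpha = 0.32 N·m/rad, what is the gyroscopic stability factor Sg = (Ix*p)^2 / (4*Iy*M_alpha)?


Sg = Ix^2 * p^2 / (4 * Iy * M_alpha) = (77e-9)^2 * 17800^2 / (4 * 58e-8 * 0.32) = 2.53

2.53


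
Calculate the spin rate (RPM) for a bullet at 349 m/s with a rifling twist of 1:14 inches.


twist_m = 14*0.0254 = 0.3556 m
spin = v/twist = 349/0.3556 = 981.4398 rev/s
RPM = spin*60 = 981.4398*60 ≈ 58886 RPM

58886 RPM


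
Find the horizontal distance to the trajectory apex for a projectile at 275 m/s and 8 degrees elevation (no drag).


R = v0^2*sin(2*theta)/g = 275^2*sin(2*8°)/9.81 = 2124.88 m
apex_dist = R/2 = 2124.88/2 = 1062 m

1062 m


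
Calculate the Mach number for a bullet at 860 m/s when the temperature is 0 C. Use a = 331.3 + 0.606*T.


a = 331.3 + 0.606*(0) = 331.3 m/s
M = v/a = 860/331.3 = 2.596

2.596


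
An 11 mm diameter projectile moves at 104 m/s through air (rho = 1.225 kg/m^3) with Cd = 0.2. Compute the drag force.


A = pi*(d/2)^2 = pi*(11/2000)^2 = 9.50332e-05 m^2
Fd = 0.5*Cd*rho*A*v^2 = 0.5*0.2*1.225*9.50332e-05*104^2 = 0.1259 N

0.1259 N


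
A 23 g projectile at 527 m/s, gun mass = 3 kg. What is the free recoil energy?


v_r = m_p*v_p/m_gun = 0.023*527/3 = 4.04033 m/s, E_r = 0.5*m_gun*v_r^2 = 0.5*3*4.04033^2 = 24.49 J

24.49 J


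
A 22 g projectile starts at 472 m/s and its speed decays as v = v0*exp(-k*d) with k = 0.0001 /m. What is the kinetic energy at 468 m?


v = v0*exp(-k*d) = 472*exp(-0.0001*468) = 450.419 m/s
E = 0.5*m*v^2 = 0.5*0.022*450.419^2 = 2232 J

2232 J


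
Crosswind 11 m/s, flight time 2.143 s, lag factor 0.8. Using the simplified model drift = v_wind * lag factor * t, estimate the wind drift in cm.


drift = v_wind * lag * t = 11 * 0.8 * 2.143 = 18.8584 m ≈ 1886 cm

1886 cm


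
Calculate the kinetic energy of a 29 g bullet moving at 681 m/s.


E = 0.5*m*v^2 = 0.5*0.029*681^2 = 6725 J

6725 J


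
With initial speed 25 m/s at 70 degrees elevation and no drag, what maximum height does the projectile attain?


H = (v0*sin(theta))^2 / (2g) = (25*sin(70°))^2 / (2*9.81) = 28.13 m

28.13 m


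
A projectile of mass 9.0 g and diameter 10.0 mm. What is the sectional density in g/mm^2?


SD = m/d^2 = 9.0/10.0^2 = 0.09 g/mm^2

0.09 g/mm^2


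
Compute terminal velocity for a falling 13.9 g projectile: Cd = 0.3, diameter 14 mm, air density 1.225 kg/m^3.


A = pi*(d/2)^2 = pi*(14/2000)^2 = 1.53938e-04 m^2
vt = sqrt(2mg/(Cd*rho*A)) = sqrt(2*0.0139*9.81/(0.3 * 1.225 * 1.53938e-04)) = 69.43 m/s

69.43 m/s


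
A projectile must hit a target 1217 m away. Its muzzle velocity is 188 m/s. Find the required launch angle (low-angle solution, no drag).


sin(2*theta) = R*g/v0^2 = 1217*9.81/188^2 = 0.337788, theta = arcsin(0.337788)/2 = 9.871°

9.871 degrees


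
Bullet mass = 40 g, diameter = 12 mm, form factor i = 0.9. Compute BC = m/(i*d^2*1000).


BC = m/(i*d^2*1000) = 40/(0.9 * 12^2 * 1000) = 0.0003086

0.0003086


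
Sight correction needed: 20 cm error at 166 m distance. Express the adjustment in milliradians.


1 mrad subtends 1 cm per 10 m of range, so adj = error_cm / (dist_m / 10) = 20 / (166/10) = 1.205 mrad

1.205 mrad


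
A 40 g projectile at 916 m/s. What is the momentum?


p = m*v = 0.04*916 = 36.64 kg·m/s

36.64 kg·m/s


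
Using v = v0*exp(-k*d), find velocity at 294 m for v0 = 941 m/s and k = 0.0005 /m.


v = v0*exp(-k*d) = 941*exp(-0.0005*294) = 812.4 m/s

812.4 m/s


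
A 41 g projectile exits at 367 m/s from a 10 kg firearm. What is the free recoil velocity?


v_recoil = m_p * v_p / m_gun = 0.041 * 367 / 10 = 1.505 m/s

1.505 m/s


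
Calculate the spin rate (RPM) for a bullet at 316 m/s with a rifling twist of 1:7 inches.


twist_m = 7*0.0254 = 0.1778 m
spin = v/twist = 316/0.1778 = 1777.278 rev/s
RPM = spin*60 = 1777.278*60 ≈ 106637 RPM

106637 RPM


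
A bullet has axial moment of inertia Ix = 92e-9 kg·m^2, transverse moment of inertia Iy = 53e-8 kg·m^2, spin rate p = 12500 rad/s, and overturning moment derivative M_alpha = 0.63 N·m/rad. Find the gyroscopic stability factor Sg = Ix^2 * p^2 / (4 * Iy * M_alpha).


Sg = Ix^2 * p^2 / (4 * Iy * M_alpha) = (92e-9)^2 * 12500^2 / (4 * 53e-8 * 0.63) = 0.9902

0.9902


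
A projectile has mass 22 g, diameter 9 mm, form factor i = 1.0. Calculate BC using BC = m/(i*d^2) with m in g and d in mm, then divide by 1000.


BC = m/(i*d^2*1000) = 22/(1.0 * 9^2 * 1000) = 0.0002716

0.0002716


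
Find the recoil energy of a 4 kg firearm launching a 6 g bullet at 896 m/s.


v_r = m_p*v_p/m_gun = 0.006*896/4 = 1.344 m/s, E_r = 0.5*m_gun*v_r^2 = 0.5*4*1.344^2 = 3.613 J

3.613 J


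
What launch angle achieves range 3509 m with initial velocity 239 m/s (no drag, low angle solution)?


sin(2*theta) = R*g/v0^2 = 3509*9.81/239^2 = 0.602638, theta = arcsin(0.602638)/2 = 18.53°

18.53 degrees


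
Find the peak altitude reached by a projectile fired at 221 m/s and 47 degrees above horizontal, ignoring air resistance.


H = (v0*sin(theta))^2 / (2g) = (221*sin(47°))^2 / (2*9.81) = 1331 m

1331 m


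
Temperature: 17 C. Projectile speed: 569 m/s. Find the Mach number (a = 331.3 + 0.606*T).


a = 331.3 + 0.606*(17) = 341.602 m/s
M = v/a = 569/341.602 = 1.666

1.666


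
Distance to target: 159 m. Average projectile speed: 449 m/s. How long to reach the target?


t = d/v = 159/449 = 0.3541 s

0.3541 s


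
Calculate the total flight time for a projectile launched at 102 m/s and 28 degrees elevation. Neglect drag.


T = 2*v0*sin(theta)/g = 2*102*sin(28°)/9.81 = 9.763 s

9.763 s


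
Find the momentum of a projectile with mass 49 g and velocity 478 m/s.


p = m*v = 0.049*478 = 23.42 kg·m/s

23.42 kg·m/s


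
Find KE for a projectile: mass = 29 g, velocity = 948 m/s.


E = 0.5*m*v^2 = 0.5*0.029*948^2 = 13031 J

13031 J


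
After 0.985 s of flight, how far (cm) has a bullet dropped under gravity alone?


drop = 0.5*g*t^2 = 0.5*9.81*0.985^2 = 4.75895 m ≈ 475.9 cm

475.9 cm


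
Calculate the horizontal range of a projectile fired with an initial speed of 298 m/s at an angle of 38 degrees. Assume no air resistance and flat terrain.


R = v0^2 * sin(2*theta) / g = 298^2 * sin(2*38°) / 9.81 = 8784 m

8784 m


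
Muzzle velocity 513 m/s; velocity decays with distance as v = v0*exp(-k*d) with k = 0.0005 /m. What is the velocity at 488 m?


v = v0*exp(-k*d) = 513*exp(-0.0005*488) = 401.9 m/s

401.9 m/s


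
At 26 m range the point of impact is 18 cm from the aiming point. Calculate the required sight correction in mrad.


1 mrad subtends 1 cm per 10 m of range, so adj = error_cm / (dist_m / 10) = 18 / (26/10) = 6.923 mrad

6.923 mrad


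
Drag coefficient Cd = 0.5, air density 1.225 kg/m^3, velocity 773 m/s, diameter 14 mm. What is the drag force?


A = pi*(d/2)^2 = pi*(14/2000)^2 = 1.53938e-04 m^2
Fd = 0.5*Cd*rho*A*v^2 = 0.5*0.5*1.225*1.53938e-04*773^2 = 28.17 N

28.17 N


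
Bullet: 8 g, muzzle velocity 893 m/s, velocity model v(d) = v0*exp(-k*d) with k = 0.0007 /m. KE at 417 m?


v = v0*exp(-k*d) = 893*exp(-0.0007*417) = 666.931 m/s
E = 0.5*m*v^2 = 0.5*0.008*666.931^2 = 1779 J

1779 J


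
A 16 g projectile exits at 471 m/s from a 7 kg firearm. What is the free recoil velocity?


v_recoil = m_p * v_p / m_gun = 0.016 * 471 / 7 = 1.077 m/s

1.077 m/s


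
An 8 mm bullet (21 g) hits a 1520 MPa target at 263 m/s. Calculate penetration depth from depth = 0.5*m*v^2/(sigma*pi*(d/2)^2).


A = pi*(d/2)^2 = pi*(8/2)^2 = 50.2655 mm^2
E = 0.5*m*v^2 = 0.5*0.021*263^2 = 726.274 J
depth = E/(sigma*A) = 726.274 J / (1520 MPa * 50.2655 mm^2) = 726.274/(1520 * 50.2655) m = 0.00950577 m ≈ 9.506 mm

9.506 mm


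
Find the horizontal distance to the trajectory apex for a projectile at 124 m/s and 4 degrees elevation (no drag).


R = v0^2*sin(2*theta)/g = 124^2*sin(2*4°)/9.81 = 218.137 m
apex_dist = R/2 = 218.137/2 = 109.1 m

109.1 m


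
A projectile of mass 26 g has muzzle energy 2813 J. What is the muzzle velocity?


v = sqrt(2*E/m) = sqrt(2*2813/0.026) = 465.2 m/s

465.2 m/s


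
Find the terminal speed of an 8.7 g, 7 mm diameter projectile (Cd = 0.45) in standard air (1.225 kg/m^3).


A = pi*(d/2)^2 = pi*(7/2000)^2 = 3.84845e-05 m^2
vt = sqrt(2mg/(Cd*rho*A)) = sqrt(2*0.0087*9.81/(0.45 * 1.225 * 3.84845e-05)) = 89.7 m/s

89.7 m/s


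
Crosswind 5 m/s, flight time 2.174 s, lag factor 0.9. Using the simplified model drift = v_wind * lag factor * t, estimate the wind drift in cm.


drift = v_wind * lag * t = 5 * 0.9 * 2.174 = 9.783 m ≈ 978.3 cm

978.3 cm


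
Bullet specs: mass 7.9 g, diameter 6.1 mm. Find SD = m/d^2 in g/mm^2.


SD = m/d^2 = 7.9/6.1^2 = 0.2123 g/mm^2

0.2123 g/mm^2


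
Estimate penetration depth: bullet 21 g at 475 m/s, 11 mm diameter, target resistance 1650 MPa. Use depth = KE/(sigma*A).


A = pi*(d/2)^2 = pi*(11/2)^2 = 95.0332 mm^2
E = 0.5*m*v^2 = 0.5*0.021*475^2 = 2369.06 J
depth = E/(sigma*A) = 2369.06 J / (1650 MPa * 95.0332 mm^2) = 2369.06/(1650 * 95.0332) m = 0.0151084 m ≈ 15.11 mm

15.11 mm


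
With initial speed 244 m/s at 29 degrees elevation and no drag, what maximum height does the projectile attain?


H = (v0*sin(theta))^2 / (2g) = (244*sin(29°))^2 / (2*9.81) = 713.2 m

713.2 m


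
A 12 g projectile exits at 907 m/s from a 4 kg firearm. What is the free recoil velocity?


v_recoil = m_p * v_p / m_gun = 0.012 * 907 / 4 = 2.721 m/s

2.721 m/s


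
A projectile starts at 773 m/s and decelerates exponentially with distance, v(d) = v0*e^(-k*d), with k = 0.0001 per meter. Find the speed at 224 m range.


v = v0*exp(-k*d) = 773*exp(-0.0001*224) = 755.9 m/s

755.9 m/s


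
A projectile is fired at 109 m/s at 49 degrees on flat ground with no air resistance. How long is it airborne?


T = 2*v0*sin(theta)/g = 2*109*sin(49°)/9.81 = 16.77 s

16.77 s


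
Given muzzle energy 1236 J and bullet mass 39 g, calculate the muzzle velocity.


v = sqrt(2*E/m) = sqrt(2*1236/0.039) = 251.8 m/s

251.8 m/s


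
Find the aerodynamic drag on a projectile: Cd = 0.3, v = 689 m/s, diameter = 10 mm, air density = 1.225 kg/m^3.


A = pi*(d/2)^2 = pi*(10/2000)^2 = 7.85398e-05 m^2
Fd = 0.5*Cd*rho*A*v^2 = 0.5*0.3*1.225*7.85398e-05*689^2 = 6.851 N

6.851 N


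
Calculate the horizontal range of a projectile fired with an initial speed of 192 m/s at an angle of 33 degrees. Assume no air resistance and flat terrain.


R = v0^2 * sin(2*theta) / g = 192^2 * sin(2*33°) / 9.81 = 3433 m

3433 m


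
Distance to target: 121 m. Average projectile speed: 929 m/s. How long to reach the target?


t = d/v = 121/929 = 0.1302 s

0.1302 s


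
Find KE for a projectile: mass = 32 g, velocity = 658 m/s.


E = 0.5*m*v^2 = 0.5*0.032*658^2 = 6927 J

6927 J


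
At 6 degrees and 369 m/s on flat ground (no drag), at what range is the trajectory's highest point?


R = v0^2*sin(2*theta)/g = 369^2*sin(2*6°)/9.81 = 2885.78 m
apex_dist = R/2 = 2885.78/2 = 1443 m

1443 m


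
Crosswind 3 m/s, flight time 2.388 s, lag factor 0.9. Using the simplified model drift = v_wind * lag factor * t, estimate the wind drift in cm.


drift = v_wind * lag * t = 3 * 0.9 * 2.388 = 6.4476 m ≈ 644.8 cm

644.8 cm


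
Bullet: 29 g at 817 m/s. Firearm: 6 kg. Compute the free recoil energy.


v_r = m_p*v_p/m_gun = 0.029*817/6 = 3.94883 m/s, E_r = 0.5*m_gun*v_r^2 = 0.5*6*3.94883^2 = 46.78 J

46.78 J


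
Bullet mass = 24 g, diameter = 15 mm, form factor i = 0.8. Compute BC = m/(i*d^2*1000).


BC = m/(i*d^2*1000) = 24/(0.8 * 15^2 * 1000) = 0.0001333

0.0001333


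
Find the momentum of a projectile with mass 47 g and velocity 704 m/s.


p = m*v = 0.047*704 = 33.09 kg·m/s

33.09 kg·m/s


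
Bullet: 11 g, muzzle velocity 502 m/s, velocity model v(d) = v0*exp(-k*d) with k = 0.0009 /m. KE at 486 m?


v = v0*exp(-k*d) = 502*exp(-0.0009*486) = 324.148 m/s
E = 0.5*m*v^2 = 0.5*0.011*324.148^2 = 577.9 J

577.9 J


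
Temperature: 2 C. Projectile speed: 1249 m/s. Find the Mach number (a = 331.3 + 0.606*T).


a = 331.3 + 0.606*(2) = 332.512 m/s
M = v/a = 1249/332.512 = 3.756

3.756


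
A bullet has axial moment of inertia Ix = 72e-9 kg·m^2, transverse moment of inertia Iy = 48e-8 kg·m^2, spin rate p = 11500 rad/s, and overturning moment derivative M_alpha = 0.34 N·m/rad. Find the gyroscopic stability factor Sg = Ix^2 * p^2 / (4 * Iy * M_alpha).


Sg = Ix^2 * p^2 / (4 * Iy * M_alpha) = (72e-9)^2 * 11500^2 / (4 * 48e-8 * 0.34) = 1.05

1.05


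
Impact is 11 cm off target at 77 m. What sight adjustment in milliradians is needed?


1 mrad subtends 1 cm per 10 m of range, so adj = error_cm / (dist_m / 10) = 11 / (77/10) = 1.429 mrad

1.429 mrad


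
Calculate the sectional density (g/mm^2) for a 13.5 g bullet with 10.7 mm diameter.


SD = m/d^2 = 13.5/10.7^2 = 0.1179 g/mm^2

0.1179 g/mm^2


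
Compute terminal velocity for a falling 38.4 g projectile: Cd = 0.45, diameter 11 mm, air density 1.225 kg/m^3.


A = pi*(d/2)^2 = pi*(11/2000)^2 = 9.50332e-05 m^2
vt = sqrt(2mg/(Cd*rho*A)) = sqrt(2*0.0384*9.81/(0.45 * 1.225 * 9.50332e-05)) = 119.9 m/s

119.9 m/s


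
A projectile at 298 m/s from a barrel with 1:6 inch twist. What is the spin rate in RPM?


twist_m = 6*0.0254 = 0.1524 m
spin = v/twist = 298/0.1524 = 1955.381 rev/s
RPM = spin*60 = 1955.381*60 ≈ 117323 RPM

117323 RPM


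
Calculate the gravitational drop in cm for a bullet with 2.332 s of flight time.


drop = 0.5*g*t^2 = 0.5*9.81*2.332^2 = 26.6745 m ≈ 2667 cm

2667 cm


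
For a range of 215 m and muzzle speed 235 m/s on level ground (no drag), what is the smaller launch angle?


sin(2*theta) = R*g/v0^2 = 215*9.81/235^2 = 0.0381919, theta = arcsin(0.0381919)/2 = 1.094°

1.094 degrees


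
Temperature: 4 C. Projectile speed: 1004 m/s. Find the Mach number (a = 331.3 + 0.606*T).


a = 331.3 + 0.606*(4) = 333.724 m/s
M = v/a = 1004/333.724 = 3.008

3.008


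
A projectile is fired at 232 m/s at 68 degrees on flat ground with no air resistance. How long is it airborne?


T = 2*v0*sin(theta)/g = 2*232*sin(68°)/9.81 = 43.85 s

43.85 s


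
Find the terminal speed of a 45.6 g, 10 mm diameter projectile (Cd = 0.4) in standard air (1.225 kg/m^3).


A = pi*(d/2)^2 = pi*(10/2000)^2 = 7.85398e-05 m^2
vt = sqrt(2mg/(Cd*rho*A)) = sqrt(2*0.0456*9.81/(0.4 * 1.225 * 7.85398e-05)) = 152.5 m/s

152.5 m/s


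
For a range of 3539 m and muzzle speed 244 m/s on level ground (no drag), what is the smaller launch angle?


sin(2*theta) = R*g/v0^2 = 3539*9.81/244^2 = 0.583136, theta = arcsin(0.583136)/2 = 17.84°

17.84 degrees


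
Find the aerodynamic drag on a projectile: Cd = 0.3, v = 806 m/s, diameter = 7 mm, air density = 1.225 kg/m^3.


A = pi*(d/2)^2 = pi*(7/2000)^2 = 3.84845e-05 m^2
Fd = 0.5*Cd*rho*A*v^2 = 0.5*0.3*1.225*3.84845e-05*806^2 = 4.594 N

4.594 N


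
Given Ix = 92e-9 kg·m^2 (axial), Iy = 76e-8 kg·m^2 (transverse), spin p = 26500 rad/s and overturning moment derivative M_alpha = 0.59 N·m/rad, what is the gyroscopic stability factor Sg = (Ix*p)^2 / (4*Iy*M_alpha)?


Sg = Ix^2 * p^2 / (4 * Iy * M_alpha) = (92e-9)^2 * 26500^2 / (4 * 76e-8 * 0.59) = 3.314

3.314


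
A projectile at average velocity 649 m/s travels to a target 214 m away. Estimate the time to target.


t = d/v = 214/649 = 0.3297 s

0.3297 s


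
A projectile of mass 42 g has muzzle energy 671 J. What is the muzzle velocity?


v = sqrt(2*E/m) = sqrt(2*671/0.042) = 178.8 m/s

178.8 m/s


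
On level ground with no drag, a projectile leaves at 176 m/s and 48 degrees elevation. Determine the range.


R = v0^2 * sin(2*theta) / g = 176^2 * sin(2*48°) / 9.81 = 3140 m

3140 m


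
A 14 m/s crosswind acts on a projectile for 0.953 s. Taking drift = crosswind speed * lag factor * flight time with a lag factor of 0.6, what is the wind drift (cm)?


drift = v_wind * lag * t = 14 * 0.6 * 0.953 = 8.0052 m ≈ 800.5 cm

800.5 cm


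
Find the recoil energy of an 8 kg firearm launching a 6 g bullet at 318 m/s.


v_r = m_p*v_p/m_gun = 0.006*318/8 = 0.2385 m/s, E_r = 0.5*m_gun*v_r^2 = 0.5*8*0.2385^2 = 0.2275 J

0.2275 J


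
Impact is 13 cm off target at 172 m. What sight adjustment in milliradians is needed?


1 mrad subtends 1 cm per 10 m of range, so adj = error_cm / (dist_m / 10) = 13 / (172/10) = 0.7558 mrad

0.7558 mrad


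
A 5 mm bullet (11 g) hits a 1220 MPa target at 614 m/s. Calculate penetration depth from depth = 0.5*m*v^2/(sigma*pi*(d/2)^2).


A = pi*(d/2)^2 = pi*(5/2)^2 = 19.635 mm^2
E = 0.5*m*v^2 = 0.5*0.011*614^2 = 2073.48 J
depth = E/(sigma*A) = 2073.48 J / (1220 MPa * 19.635 mm^2) = 2073.48/(1220 * 19.635) m = 0.0865585 m ≈ 86.56 mm

86.56 mm


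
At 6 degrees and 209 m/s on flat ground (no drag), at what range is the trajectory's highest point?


R = v0^2*sin(2*theta)/g = 209^2*sin(2*6°)/9.81 = 925.769 m
apex_dist = R/2 = 925.769/2 = 462.9 m

462.9 m


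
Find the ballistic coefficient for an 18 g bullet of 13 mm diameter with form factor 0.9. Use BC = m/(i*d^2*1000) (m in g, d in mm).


BC = m/(i*d^2*1000) = 18/(0.9 * 13^2 * 1000) = 0.0001183

0.0001183


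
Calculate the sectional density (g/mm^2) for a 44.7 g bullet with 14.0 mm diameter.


SD = m/d^2 = 44.7/14.0^2 = 0.2281 g/mm^2

0.2281 g/mm^2


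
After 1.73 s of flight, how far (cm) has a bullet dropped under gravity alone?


drop = 0.5*g*t^2 = 0.5*9.81*1.73^2 = 14.6802 m ≈ 1468 cm

1468 cm


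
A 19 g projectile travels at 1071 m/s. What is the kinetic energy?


E = 0.5*m*v^2 = 0.5*0.019*1071^2 = 10897 J

10897 J


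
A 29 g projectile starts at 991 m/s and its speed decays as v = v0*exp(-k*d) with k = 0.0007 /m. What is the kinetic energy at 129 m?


v = v0*exp(-k*d) = 991*exp(-0.0007*129) = 905.434 m/s
E = 0.5*m*v^2 = 0.5*0.029*905.434^2 = 11887 J

11887 J


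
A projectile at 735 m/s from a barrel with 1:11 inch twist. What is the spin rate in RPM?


twist_m = 11*0.0254 = 0.2794 m
spin = v/twist = 735/0.2794 = 2630.637 rev/s
RPM = spin*60 = 2630.637*60 ≈ 157838 RPM

157838 RPM


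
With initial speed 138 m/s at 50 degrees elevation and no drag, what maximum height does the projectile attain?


H = (v0*sin(theta))^2 / (2g) = (138*sin(50°))^2 / (2*9.81) = 569.6 m

569.6 m


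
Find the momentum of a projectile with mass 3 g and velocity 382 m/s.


p = m*v = 0.003*382 = 1.146 kg·m/s

1.146 kg·m/s


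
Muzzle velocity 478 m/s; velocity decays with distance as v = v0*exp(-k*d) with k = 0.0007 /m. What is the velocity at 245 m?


v = v0*exp(-k*d) = 478*exp(-0.0007*245) = 402.7 m/s

402.7 m/s


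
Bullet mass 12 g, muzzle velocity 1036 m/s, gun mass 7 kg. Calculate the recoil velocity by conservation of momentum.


v_recoil = m_p * v_p / m_gun = 0.012 * 1036 / 7 = 1.776 m/s

1.776 m/s


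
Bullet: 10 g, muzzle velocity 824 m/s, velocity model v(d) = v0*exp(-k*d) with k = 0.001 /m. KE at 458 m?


v = v0*exp(-k*d) = 824*exp(-0.001*458) = 521.219 m/s
E = 0.5*m*v^2 = 0.5*0.01*521.219^2 = 1358 J

1358 J


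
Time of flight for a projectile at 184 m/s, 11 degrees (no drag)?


T = 2*v0*sin(theta)/g = 2*184*sin(11°)/9.81 = 7.158 s

7.158 s


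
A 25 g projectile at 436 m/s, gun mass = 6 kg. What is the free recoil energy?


v_r = m_p*v_p/m_gun = 0.025*436/6 = 1.81667 m/s, E_r = 0.5*m_gun*v_r^2 = 0.5*6*1.81667^2 = 9.901 J

9.901 J


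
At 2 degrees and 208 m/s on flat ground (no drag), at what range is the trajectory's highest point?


R = v0^2*sin(2*theta)/g = 208^2*sin(2*2°)/9.81 = 307.64 m
apex_dist = R/2 = 307.64/2 = 153.8 m

153.8 m


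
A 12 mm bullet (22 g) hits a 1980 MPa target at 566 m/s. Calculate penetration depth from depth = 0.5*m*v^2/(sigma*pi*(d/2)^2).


A = pi*(d/2)^2 = pi*(12/2)^2 = 113.097 mm^2
E = 0.5*m*v^2 = 0.5*0.022*566^2 = 3523.92 J
depth = E/(sigma*A) = 3523.92 J / (1980 MPa * 113.097 mm^2) = 3523.92/(1980 * 113.097) m = 0.0157365 m ≈ 15.74 mm

15.74 mm


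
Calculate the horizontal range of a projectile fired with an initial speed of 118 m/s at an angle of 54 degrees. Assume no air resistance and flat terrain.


R = v0^2 * sin(2*theta) / g = 118^2 * sin(2*54°) / 9.81 = 1350 m

1350 m


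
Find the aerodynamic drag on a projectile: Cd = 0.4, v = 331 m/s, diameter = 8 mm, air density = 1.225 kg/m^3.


A = pi*(d/2)^2 = pi*(8/2000)^2 = 5.02655e-05 m^2
Fd = 0.5*Cd*rho*A*v^2 = 0.5*0.4*1.225*5.02655e-05*331^2 = 1.349 N

1.349 N


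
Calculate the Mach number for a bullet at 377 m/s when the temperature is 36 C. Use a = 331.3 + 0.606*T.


a = 331.3 + 0.606*(36) = 353.116 m/s
M = v/a = 377/353.116 = 1.068

1.068


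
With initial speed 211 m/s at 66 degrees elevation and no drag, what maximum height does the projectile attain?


H = (v0*sin(theta))^2 / (2g) = (211*sin(66°))^2 / (2*9.81) = 1894 m

1894 m


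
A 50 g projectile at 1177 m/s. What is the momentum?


p = m*v = 0.05*1177 = 58.85 kg·m/s

58.85 kg·m/s


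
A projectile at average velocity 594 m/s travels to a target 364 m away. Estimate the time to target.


t = d/v = 364/594 = 0.6128 s

0.6128 s


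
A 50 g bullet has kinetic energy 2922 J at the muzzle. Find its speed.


v = sqrt(2*E/m) = sqrt(2*2922/0.05) = 341.9 m/s

341.9 m/s


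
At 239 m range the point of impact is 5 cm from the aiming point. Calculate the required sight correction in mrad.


1 mrad subtends 1 cm per 10 m of range, so adj = error_cm / (dist_m / 10) = 5 / (239/10) = 0.2092 mrad

0.2092 mrad


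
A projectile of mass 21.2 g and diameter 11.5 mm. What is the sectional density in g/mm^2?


SD = m/d^2 = 21.2/11.5^2 = 0.1603 g/mm^2

0.1603 g/mm^2


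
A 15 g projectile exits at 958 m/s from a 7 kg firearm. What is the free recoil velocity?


v_recoil = m_p * v_p / m_gun = 0.015 * 958 / 7 = 2.053 m/s

2.053 m/s


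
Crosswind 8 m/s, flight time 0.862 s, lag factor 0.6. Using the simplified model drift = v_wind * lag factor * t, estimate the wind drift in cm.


drift = v_wind * lag * t = 8 * 0.6 * 0.862 = 4.1376 m ≈ 413.8 cm

413.8 cm


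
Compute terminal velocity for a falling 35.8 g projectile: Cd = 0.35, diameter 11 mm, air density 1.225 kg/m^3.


A = pi*(d/2)^2 = pi*(11/2000)^2 = 9.50332e-05 m^2
vt = sqrt(2mg/(Cd*rho*A)) = sqrt(2*0.0358*9.81/(0.35 * 1.225 * 9.50332e-05)) = 131.3 m/s

131.3 m/s


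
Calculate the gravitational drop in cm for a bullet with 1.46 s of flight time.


drop = 0.5*g*t^2 = 0.5*9.81*1.46^2 = 10.4555 m ≈ 1046 cm

1046 cm


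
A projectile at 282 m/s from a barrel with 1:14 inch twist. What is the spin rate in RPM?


twist_m = 14*0.0254 = 0.3556 m
spin = v/twist = 282/0.3556 = 793.0259 rev/s
RPM = spin*60 = 793.0259*60 ≈ 47582 RPM

47582 RPM


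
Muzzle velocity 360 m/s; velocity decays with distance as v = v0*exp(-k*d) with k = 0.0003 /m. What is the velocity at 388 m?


v = v0*exp(-k*d) = 360*exp(-0.0003*388) = 320.4 m/s

320.4 m/s


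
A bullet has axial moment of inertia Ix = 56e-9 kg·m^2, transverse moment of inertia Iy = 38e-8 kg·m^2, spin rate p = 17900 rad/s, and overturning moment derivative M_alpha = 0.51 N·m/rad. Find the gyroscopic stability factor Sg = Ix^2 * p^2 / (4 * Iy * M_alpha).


Sg = Ix^2 * p^2 / (4 * Iy * M_alpha) = (56e-9)^2 * 17900^2 / (4 * 38e-8 * 0.51) = 1.296

1.296


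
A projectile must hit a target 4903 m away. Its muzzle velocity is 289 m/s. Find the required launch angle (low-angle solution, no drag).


sin(2*theta) = R*g/v0^2 = 4903*9.81/289^2 = 0.575884, theta = arcsin(0.575884)/2 = 17.58°

17.58 degrees


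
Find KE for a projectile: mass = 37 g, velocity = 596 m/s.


E = 0.5*m*v^2 = 0.5*0.037*596^2 = 6571 J

6571 J


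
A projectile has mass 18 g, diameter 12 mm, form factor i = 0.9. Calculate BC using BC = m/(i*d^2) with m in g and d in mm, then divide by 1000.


BC = m/(i*d^2*1000) = 18/(0.9 * 12^2 * 1000) = 0.0001389

0.0001389


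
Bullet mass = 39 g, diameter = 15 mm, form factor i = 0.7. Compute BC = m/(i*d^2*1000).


BC = m/(i*d^2*1000) = 39/(0.7 * 15^2 * 1000) = 0.0002476

0.0002476


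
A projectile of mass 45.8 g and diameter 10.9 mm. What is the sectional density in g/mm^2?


SD = m/d^2 = 45.8/10.9^2 = 0.3855 g/mm^2

0.3855 g/mm^2


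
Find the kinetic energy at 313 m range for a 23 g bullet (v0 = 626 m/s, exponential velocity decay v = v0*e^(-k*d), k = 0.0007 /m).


v = v0*exp(-k*d) = 626*exp(-0.0007*313) = 502.829 m/s
E = 0.5*m*v^2 = 0.5*0.023*502.829^2 = 2908 J

2908 J


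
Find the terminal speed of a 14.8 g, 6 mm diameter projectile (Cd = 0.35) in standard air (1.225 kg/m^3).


A = pi*(d/2)^2 = pi*(6/2000)^2 = 2.82743e-05 m^2
vt = sqrt(2mg/(Cd*rho*A)) = sqrt(2*0.0148*9.81/(0.35 * 1.225 * 2.82743e-05)) = 154.8 m/s

154.8 m/s


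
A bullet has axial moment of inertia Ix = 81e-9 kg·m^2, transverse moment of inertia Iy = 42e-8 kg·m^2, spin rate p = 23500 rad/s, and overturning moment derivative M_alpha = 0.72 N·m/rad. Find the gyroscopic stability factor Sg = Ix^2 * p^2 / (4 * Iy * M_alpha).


Sg = Ix^2 * p^2 / (4 * Iy * M_alpha) = (81e-9)^2 * 23500^2 / (4 * 42e-8 * 0.72) = 2.995

2.995


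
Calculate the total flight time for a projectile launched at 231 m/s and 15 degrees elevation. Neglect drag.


T = 2*v0*sin(theta)/g = 2*231*sin(15°)/9.81 = 12.19 s

12.19 s


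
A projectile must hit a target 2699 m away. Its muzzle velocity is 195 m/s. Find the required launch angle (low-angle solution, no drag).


sin(2*theta) = R*g/v0^2 = 2699*9.81/195^2 = 0.69631, theta = arcsin(0.69631)/2 = 22.07°

22.07 degrees


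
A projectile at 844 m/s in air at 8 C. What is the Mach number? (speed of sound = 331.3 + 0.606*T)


a = 331.3 + 0.606*(8) = 336.148 m/s
M = v/a = 844/336.148 = 2.511

2.511


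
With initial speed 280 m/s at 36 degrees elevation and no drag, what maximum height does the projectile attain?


H = (v0*sin(theta))^2 / (2g) = (280*sin(36°))^2 / (2*9.81) = 1381 m

1381 m


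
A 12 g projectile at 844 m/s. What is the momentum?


p = m*v = 0.012*844 = 10.13 kg·m/s

10.13 kg·m/s


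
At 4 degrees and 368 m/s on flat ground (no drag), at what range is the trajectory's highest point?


R = v0^2*sin(2*theta)/g = 368^2*sin(2*4°)/9.81 = 1921.24 m
apex_dist = R/2 = 1921.24/2 = 960.6 m

960.6 m


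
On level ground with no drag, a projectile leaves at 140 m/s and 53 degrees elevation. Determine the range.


R = v0^2 * sin(2*theta) / g = 140^2 * sin(2*53°) / 9.81 = 1921 m

1921 m


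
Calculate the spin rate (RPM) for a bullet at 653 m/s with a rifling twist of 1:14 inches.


twist_m = 14*0.0254 = 0.3556 m
spin = v/twist = 653/0.3556 = 1836.333 rev/s
RPM = spin*60 = 1836.333*60 ≈ 110180 RPM

110180 RPM


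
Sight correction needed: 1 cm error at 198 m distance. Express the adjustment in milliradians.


1 mrad subtends 1 cm per 10 m of range, so adj = error_cm / (dist_m / 10) = 1 / (198/10) = 0.05051 mrad

0.05051 mrad


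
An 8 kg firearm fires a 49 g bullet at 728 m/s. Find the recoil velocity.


v_recoil = m_p * v_p / m_gun = 0.049 * 728 / 8 = 4.459 m/s

4.459 m/s


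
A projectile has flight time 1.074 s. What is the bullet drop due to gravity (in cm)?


drop = 0.5*g*t^2 = 0.5*9.81*1.074^2 = 5.6578 m ≈ 565.8 cm

565.8 cm


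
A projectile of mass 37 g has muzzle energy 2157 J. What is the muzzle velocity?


v = sqrt(2*E/m) = sqrt(2*2157/0.037) = 341.5 m/s

341.5 m/s


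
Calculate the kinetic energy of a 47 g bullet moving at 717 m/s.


E = 0.5*m*v^2 = 0.5*0.047*717^2 = 12081 J

12081 J


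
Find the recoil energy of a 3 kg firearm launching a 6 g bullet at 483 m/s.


v_r = m_p*v_p/m_gun = 0.006*483/3 = 0.966 m/s, E_r = 0.5*m_gun*v_r^2 = 0.5*3*0.966^2 = 1.4 J

1.4 J
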